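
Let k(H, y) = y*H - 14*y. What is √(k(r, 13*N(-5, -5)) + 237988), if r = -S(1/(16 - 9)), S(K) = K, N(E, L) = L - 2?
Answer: 5*√9571 ≈ 489.16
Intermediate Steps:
N(E, L) = -2 + L
r = -⅐ (r = -1/(16 - 9) = -1/7 = -1*⅐ = -⅐ ≈ -0.14286)
k(H, y) = -14*y + H*y (k(H, y) = H*y - 14*y = -14*y + H*y)
√(k(r, 13*N(-5, -5)) + 237988) = √((13*(-2 - 5))*(-14 - ⅐) + 237988) = √((13*(-7))*(-99/7) + 237988) = √(-91*(-99/7) + 237988) = √(1287 + 237988) = √239275 = 5*√9571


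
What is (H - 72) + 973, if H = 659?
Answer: 1560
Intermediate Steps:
(H - 72) + 973 = (659 - 72) + 973 = 587 + 973 = 1560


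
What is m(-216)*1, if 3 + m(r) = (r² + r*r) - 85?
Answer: 93224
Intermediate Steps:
m(r) = -88 + 2*r² (m(r) = -3 + ((r² + r*r) - 85) = -3 + ((r² + r²) - 85) = -3 + (2*r² - 85) = -3 + (-85 + 2*r²) = -88 + 2*r²)
m(-216)*1 = (-88 + 2*(-216)²)*1 = (-88 + 2*46656)*1 = (-88 + 93312)*1 = 93224*1 = 93224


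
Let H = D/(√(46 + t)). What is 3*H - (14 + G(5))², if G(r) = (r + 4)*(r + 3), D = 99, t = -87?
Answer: -7396 - 297*I*√41/41 ≈ -7396.0 - 46.384*I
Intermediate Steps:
H = -99*I*√41/41 (H = 99/(√(46 - 87)) = 99/(√(-41)) = 99/((I*√41)) = 99*(-I*√41/41) = -99*I*√41/41 ≈ -15.461*I)
G(r) = (3 + r)*(4 + r) (G(r) = (4 + r)*(3 + r) = (3 + r)*(4 + r))
3*H - (14 + G(5))² = 3*(-99*I*√41/41) - (14 + (12 + 5² + 7*5))² = -297*I*√41/41 - (14 + (12 + 25 + 35))² = -297*I*√41/41 - (14 + 72)² = -297*I*√41/41 - 1*86² = -297*I*√41/41 - 1*7396 = -297*I*√41/41 - 7396 = -7396 - 297*I*√41/41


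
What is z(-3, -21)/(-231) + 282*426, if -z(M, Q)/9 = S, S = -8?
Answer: 9250140/77 ≈ 1.2013e+5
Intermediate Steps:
z(M, Q) = 72 (z(M, Q) = -9*(-8) = 72)
z(-3, -21)/(-231) + 282*426 = 72/(-231) + 282*426 = 72*(-1/231) + 120132 = -24/77 + 120132 = 9250140/77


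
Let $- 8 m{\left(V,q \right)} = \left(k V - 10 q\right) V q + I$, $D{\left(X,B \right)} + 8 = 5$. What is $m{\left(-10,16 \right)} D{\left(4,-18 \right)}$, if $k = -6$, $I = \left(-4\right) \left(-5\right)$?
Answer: $\frac{12015}{2} \approx 6007.5$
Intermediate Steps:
$D{\left(X,B \right)} = -3$ ($D{\left(X,B \right)} = -8 + 5 = -3$)
$I = 20$
$m{\left(V,q \right)} = - \frac{5}{2} - \frac{V q \left(- 10 q - 6 V\right)}{8}$ ($m{\left(V,q \right)} = - \frac{\left(- 6 V - 10 q\right) V q + 20}{8} = - \frac{\left(- 10 q - 6 V\right) V q + 20}{8} = - \frac{V \left(- 10 q - 6 V\right) q + 20}{8} = - \frac{V q \left(- 10 q - 6 V\right) + 20}{8} = - \frac{20 + V q \left(- 10 q - 6 V\right)}{8} = - \frac{5}{2} - \frac{V q \left(- 10 q - 6 V\right)}{8}$)
$m{\left(-10,16 \right)} D{\left(4,-18 \right)} = \left(- \frac{5}{2} + \frac{3}{4} \cdot 16 \left(-10\right)^{2} + \frac{5}{4} \left(-10\right) 16^{2}\right) \left(-3\right) = \left(- \frac{5}{2} + \frac{3}{4} \cdot 16 \cdot 100 + \frac{5}{4} \left(-10\right) 256\right) \left(-3\right) = \left(- \frac{5}{2} + 1200 - 3200\right) \left(-3\right) = \left(- \frac{4005}{2}\right) \left(-3\right) = \frac{12015}{2}$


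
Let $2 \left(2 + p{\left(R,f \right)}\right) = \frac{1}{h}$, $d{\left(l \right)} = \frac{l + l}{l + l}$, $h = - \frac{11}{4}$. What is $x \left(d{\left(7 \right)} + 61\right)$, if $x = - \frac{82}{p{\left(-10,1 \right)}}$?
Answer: $\frac{13981}{6} \approx 2330.2$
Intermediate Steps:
$h = - \frac{11}{4}$ ($h = \left(-11\right) \frac{1}{4} = - \frac{11}{4} \approx -2.75$)
$d{\left(l \right)} = 1$ ($d{\left(l \right)} = \frac{2 l}{2 l} = 2 l \frac{1}{2 l} = 1$)
$p{\left(R,f \right)} = - \frac{24}{11}$ ($p{\left(R,f \right)} = -2 + \frac{1}{2 \left(- \frac{11}{4}\right)} = -2 + \frac{1}{2} \left(- \frac{4}{11}\right) = -2 - \frac{2}{11} = - \frac{24}{11}$)
$x = \frac{451}{12}$ ($x = - \frac{82}{- \frac{24}{11}} = \left(-82\right) \left(- \frac{11}{24}\right) = \frac{451}{12} \approx 37.583$)
$x \left(d{\left(7 \right)} + 61\right) = \frac{451 \left(1 + 61\right)}{12} = \frac{451}{12} \cdot 62 = \frac{13981}{6}$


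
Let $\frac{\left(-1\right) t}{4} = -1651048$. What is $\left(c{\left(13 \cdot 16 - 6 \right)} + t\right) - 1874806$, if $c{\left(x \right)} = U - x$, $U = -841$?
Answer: $4728343$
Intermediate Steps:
$t = 6604192$ ($t = \left(-4\right) \left(-1651048\right) = 6604192$)
$c{\left(x \right)} = -841 - x$
$\left(c{\left(13 \cdot 16 - 6 \right)} + t\right) - 1874806 = \left(\left(-841 - \left(13 \cdot 16 - 6\right)\right) + 6604192\right) - 1874806 = \left(\left(-841 - \left(208 - 6\right)\right) + 6604192\right) - 1874806 = \left(\left(-841 - 202\right) + 6604192\right) - 1874806 = \left(-1043 + 6604192\right) - 1874806 = 6603149 - 1874806 = 4728343$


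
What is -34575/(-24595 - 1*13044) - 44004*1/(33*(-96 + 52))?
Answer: 142205788/4554319 ≈ 31.224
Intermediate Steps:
-34575/(-24595 - 1*13044) - 44004*1/(33*(-96 + 52)) = -34575/(-24595 - 13044) - 44004/(33*(-44)) = -34575/(-37639) - 44004/(-1452) = -34575*(-1/37639) - 44004*(-1/1452) = 34575/37639 + 3667/121 = 142205788/4554319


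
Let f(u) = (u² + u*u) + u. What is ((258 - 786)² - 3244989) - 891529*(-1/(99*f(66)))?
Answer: -2577696509981/869022 ≈ -2.9662e+6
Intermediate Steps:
f(u) = u + 2*u² (f(u) = (u² + u²) + u = 2*u² + u = u + 2*u²)
((258 - 786)² - 3244989) - 891529*(-1/(99*f(66))) = ((258 - 786)² - 3244989) - 891529*(-1/(6534*(1 + 2*66))) = ((-528)² - 3244989) - 891529*(-1/(6534*(1 + 132))) = (278784 - 3244989) - 891529/((66*133)*(-99)) = -2966205 - 891529/(8778*(-99)) = -2966205 - 891529/(-869022) = -2966205 - 891529*(-1/869022) = -2966205 + 891529/869022 = -2577696509981/869022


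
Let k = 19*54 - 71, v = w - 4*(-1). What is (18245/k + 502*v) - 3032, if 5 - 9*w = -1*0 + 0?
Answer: -1248005/1719 ≈ -726.01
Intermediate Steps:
w = 5/9 (w = 5/9 - (-1*0 + 0)/9 = 5/9 - (0 + 0)/9 = 5/9 - ⅑*0 = 5/9 + 0 = 5/9 ≈ 0.55556)
v = 41/9 (v = 5/9 - 4*(-1) = 5/9 + 4 = 41/9 ≈ 4.5556)
k = 955 (k = 1026 - 71 = 955)
(18245/k + 502*v) - 3032 = (18245/955 + 502*(41/9)) - 3032 = (18245*(1/955) + 20582/9) - 3032 = (3649/191 + 20582/9) - 3032 = 3964003/1719 - 3032 = -1248005/1719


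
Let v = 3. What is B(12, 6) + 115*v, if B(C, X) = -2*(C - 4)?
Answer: 329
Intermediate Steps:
B(C, X) = 8 - 2*C (B(C, X) = -2*(-4 + C) = 8 - 2*C)
B(12, 6) + 115*v = (8 - 2*12) + 115*3 = (8 - 24) + 345 = -16 + 345 = 329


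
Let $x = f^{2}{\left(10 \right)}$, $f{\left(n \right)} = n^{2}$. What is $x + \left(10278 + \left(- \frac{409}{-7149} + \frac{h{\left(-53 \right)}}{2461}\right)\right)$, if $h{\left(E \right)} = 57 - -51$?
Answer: $\frac{356766604183}{17593689} \approx 20278.0$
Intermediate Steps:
$h{\left(E \right)} = 108$ ($h{\left(E \right)} = 57 + 51 = 108$)
$x = 10000$ ($x = \left(10^{2}\right)^{2} = 100^{2} = 10000$)
$x + \left(10278 + \left(- \frac{409}{-7149} + \frac{h{\left(-53 \right)}}{2461}\right)\right) = 10000 + \left(10278 + \left(- \frac{409}{-7149} + \frac{108}{2461}\right)\right) = 10000 + \left(10278 + \left(\left(-409\right) \left(- \frac{1}{7149}\right) + 108 \cdot \frac{1}{2461}\right)\right) = 10000 + \left(10278 + \left(\frac{409}{7149} + \frac{108}{2461}\right)\right) = 10000 + \left(10278 + \frac{1778641}{17593689}\right) = 10000 + \frac{180829714183}{17593689} = \frac{356766604183}{17593689}$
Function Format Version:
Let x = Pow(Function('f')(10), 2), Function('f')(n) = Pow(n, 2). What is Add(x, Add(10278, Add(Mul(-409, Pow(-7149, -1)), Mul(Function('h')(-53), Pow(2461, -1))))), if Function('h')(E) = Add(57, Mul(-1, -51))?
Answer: Rational(356766604183, 17593689) ≈ 20278.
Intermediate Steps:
Function('h')(E) = 108 (Function('h')(E) = Add(57, 51) = 108)
x = 10000 (x = Pow(Pow(10, 2), 2) = Pow(100, 2) = 10000)
Add(x, Add(10278, Add(Mul(-409, Pow(-7149, -1)), Mul(Function('h')(-53), Pow(2461, -1))))) = Add(10000, Add(10278, Add(Mul(-409, Pow(-7149, -1)), Mul(108, Pow(2461, -1))))) = Add(10000, Add(10278, Add(Mul(-409, Rational(-1, 7149)), Mul(108, Rational(1, 2461))))) = Add(10000, Add(10278, Add(Rational(409, 7149), Rational(108, 2461)))) = Add(10000, Add(10278, Rational(1778641, 17593689))) = Add(10000, Rational(180829714183, 17593689)) = Rational(356766604183, 17593689)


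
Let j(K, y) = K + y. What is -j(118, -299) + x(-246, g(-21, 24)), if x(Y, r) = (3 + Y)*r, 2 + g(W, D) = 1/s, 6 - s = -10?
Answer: 10429/16 ≈ 651.81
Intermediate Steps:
s = 16 (s = 6 - 1*(-10) = 6 + 10 = 16)
g(W, D) = -31/16 (g(W, D) = -2 + 1/16 = -31/16)
x(Y, r) = r*(3 + Y)
-j(118, -299) + x(-246, g(-21, 24)) = -(118 - 299) - 31*(3 - 246)/16 = -1*(-181) - 31/16*(-243) = 181 + 7533/16 = 10429/16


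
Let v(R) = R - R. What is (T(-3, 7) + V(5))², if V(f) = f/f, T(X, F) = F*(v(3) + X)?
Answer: 400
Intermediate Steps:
v(R) = 0
T(X, F) = F*X (T(X, F) = F*(0 + X) = F*X)
V(f) = 1
(T(-3, 7) + V(5))² = (7*(-3) + 1)² = (-21 + 1)² = (-20)² = 400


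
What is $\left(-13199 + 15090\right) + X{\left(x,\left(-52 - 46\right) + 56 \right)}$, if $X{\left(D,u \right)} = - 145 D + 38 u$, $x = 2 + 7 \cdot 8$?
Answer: $-8115$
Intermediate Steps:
$x = 58$ ($x = 2 + 56 = 58$)
$\left(-13199 + 15090\right) + X{\left(x,\left(-52 - 46\right) + 56 \right)} = \left(-13199 + 15090\right) + \left(\left(-145\right) 58 + 38 \left(\left(-52 - 46\right) + 56\right)\right) = 1891 - \left(8410 - 38 \left(-98 + 56\right)\right) = 1891 + \left(-8410 + 38 \left(-42\right)\right) = 1891 - 10006 = -8115$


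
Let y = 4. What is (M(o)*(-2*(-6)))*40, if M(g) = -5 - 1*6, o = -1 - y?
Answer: -5280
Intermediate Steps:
o = -5 (o = -1 - 1*4 = -1 - 4 = -5)
M(g) = -11 (M(g) = -5 - 6 = -11)
(M(o)*(-2*(-6)))*40 = -(-22)*(-6)*40 = -11*12*40 = -132*40 = -5280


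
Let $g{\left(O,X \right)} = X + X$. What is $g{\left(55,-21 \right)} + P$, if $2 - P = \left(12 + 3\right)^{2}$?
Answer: $-265$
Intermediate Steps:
$P = -223$ ($P = 2 - \left(12 + 3\right)^{2} = 2 - 15^{2} = 2 - 225 = -223$)
$g{\left(O,X \right)} = 2 X$
$g{\left(55,-21 \right)} + P = 2 \left(-21\right) - 223 = -42 - 223 = -265$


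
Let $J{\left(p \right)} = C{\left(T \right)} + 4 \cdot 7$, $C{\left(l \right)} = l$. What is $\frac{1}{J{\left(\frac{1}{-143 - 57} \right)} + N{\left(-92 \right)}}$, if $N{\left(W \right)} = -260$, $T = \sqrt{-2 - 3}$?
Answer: $- \frac{232}{53829} - \frac{i \sqrt{5}}{53829} \approx -0.0043099 - 4.154 \cdot 10^{-5} i$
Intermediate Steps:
$T = i \sqrt{5}$ ($T = \sqrt{-5} = i \sqrt{5} \approx 2.2361 i$)
$J{\left(p \right)} = 28 + i \sqrt{5}$ ($J{\left(p \right)} = i \sqrt{5} + 4 \cdot 7 = i \sqrt{5} + 28 = 28 + i \sqrt{5}$)
$\frac{1}{J{\left(\frac{1}{-143 - 57} \right)} + N{\left(-92 \right)}} = \frac{1}{\left(28 + i \sqrt{5}\right) - 260} = \frac{1}{-232 + i \sqrt{5}}$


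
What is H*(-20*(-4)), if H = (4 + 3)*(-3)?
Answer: -1680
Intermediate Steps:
H = -21 (H = 7*(-3) = -21)
H*(-20*(-4)) = -(-420)*(-4) = -21*80 = -1680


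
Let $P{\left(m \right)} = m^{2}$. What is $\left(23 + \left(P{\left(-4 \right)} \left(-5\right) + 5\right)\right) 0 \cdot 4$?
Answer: $0$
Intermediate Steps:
$\left(23 + \left(P{\left(-4 \right)} \left(-5\right) + 5\right)\right) 0 \cdot 4 = \left(23 + \left(\left(-4\right)^{2} \left(-5\right) + 5\right)\right) 0 \cdot 4 = \left(23 + \left(16 \left(-5\right) + 5\right)\right) 0 = \left(23 + \left(-80 + 5\right)\right) 0 = \left(23 - 75\right) 0 = \left(-52\right) 0 = 0$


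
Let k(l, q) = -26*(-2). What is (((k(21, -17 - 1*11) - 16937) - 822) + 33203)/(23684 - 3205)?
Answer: 15496/20479 ≈ 0.75668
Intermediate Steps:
k(l, q) = 52
(((k(21, -17 - 1*11) - 16937) - 822) + 33203)/(23684 - 3205) = (((52 - 16937) - 822) + 33203)/(23684 - 3205) = ((-16885 - 822) + 33203)/20479 = (-17707 + 33203)*(1/20479) = 15496*(1/20479) = 15496/20479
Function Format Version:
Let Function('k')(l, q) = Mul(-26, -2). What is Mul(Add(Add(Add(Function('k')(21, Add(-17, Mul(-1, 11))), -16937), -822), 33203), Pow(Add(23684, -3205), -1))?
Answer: Rational(15496, 20479) ≈ 0.75668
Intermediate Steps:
Function('k')(l, q) = 52
Mul(Add(Add(Add(Function('k')(21, Add(-17, Mul(-1, 11))), -16937), -822), 33203), Pow(Add(23684, -3205), -1)) = Mul(Add(Add(Add(52, -16937), -822), 33203), Pow(Add(23684, -3205), -1)) = Mul(Add(Add(-16885, -822), 33203), Pow(20479, -1)) = Mul(Add(-17707, 33203), Rational(1, 20479)) = Mul(15496, Rational(1, 20479)) = Rational(15496, 20479)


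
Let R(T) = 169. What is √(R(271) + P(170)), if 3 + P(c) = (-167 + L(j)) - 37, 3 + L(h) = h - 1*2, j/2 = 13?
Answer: I*√17 ≈ 4.1231*I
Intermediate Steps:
j = 26 (j = 2*13 = 26)
L(h) = -5 + h (L(h) = -3 + (h - 1*2) = -3 + (h - 2) = -3 + (-2 + h) = -5 + h)
P(c) = -186 (P(c) = -3 + ((-167 + (-5 + 26)) - 37) = -3 + ((-167 + 21) - 37) = -3 + (-146 - 37) = -3 - 183 = -186)
√(R(271) + P(170)) = √(169 - 186) = √(-17) = I*√17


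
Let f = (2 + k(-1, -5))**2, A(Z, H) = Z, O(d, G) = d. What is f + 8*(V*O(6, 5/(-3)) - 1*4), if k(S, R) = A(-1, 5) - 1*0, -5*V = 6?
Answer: -443/5 ≈ -88.600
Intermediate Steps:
V = -6/5 (V = -1/5*6 = -6/5 ≈ -1.2000)
k(S, R) = -1 (k(S, R) = -1 - 1*0 = -1 + 0 = -1)
f = 1 (f = (2 - 1)**2 = 1**2 = 1)
f + 8*(V*O(6, 5/(-3)) - 1*4) = 1 + 8*(-6/5*6 - 1*4) = 1 + 8*(-36/5 - 4) = 1 + 8*(-56/5) = 1 - 448/5 = -443/5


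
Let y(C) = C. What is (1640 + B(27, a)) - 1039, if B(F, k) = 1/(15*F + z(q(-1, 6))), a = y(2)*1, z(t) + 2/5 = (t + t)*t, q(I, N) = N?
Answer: 1432188/2383 ≈ 601.00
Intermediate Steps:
z(t) = -2/5 + 2*t**2 (z(t) = -2/5 + (t + t)*t = -2/5 + (2*t)*t = -2/5 + 2*t**2)
a = 2 (a = 2*1 = 2)
B(F, k) = 1/(358/5 + 15*F) (B(F, k) = 1/(15*F + (-2/5 + 2*6**2)) = 1/(15*F + (-2/5 + 2*36)) = 1/(15*F + (-2/5 + 72)) = 1/(15*F + 358/5) = 1/(358/5 + 15*F))
(1640 + B(27, a)) - 1039 = (1640 + 5/(358 + 75*27)) - 1039 = (1640 + 5/(358 + 2025)) - 1039 = (1640 + 5/2383) - 1039 = 3908125/2383 - 1039 = 1432188/2383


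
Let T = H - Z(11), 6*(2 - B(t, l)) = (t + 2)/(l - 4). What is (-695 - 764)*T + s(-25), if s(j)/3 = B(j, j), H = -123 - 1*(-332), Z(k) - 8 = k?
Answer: -16077855/58 ≈ -2.7720e+5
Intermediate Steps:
Z(k) = 8 + k
H = 209 (H = -123 + 332 = 209)
B(t, l) = 2 - (2 + t)/(6*(-4 + l)) (B(t, l) = 2 - (t + 2)/(6*(l - 4)) = 2 - (2 + t)/(6*(-4 + l)))
s(j) = (-50 + 11*j)/(2*(-4 + j)) (s(j) = 3*((-50 - j + 12*j)/(6*(-4 + j))) = 3*((-50 + 11*j)/(6*(-4 + j))) = (-50 + 11*j)/(2*(-4 + j)))
T = 190 (T = 209 - (8 + 11) = 209 - 1*19 = 209 - 19 = 190)
(-695 - 764)*T + s(-25) = (-695 - 764)*190 + (-50 + 11*(-25))/(2*(-4 - 25)) = -1459*190 + (1/2)*(-50 - 275)/(-29) = -277210 + (1/2)*(-1/29)*(-325) = -277210 + 325/58 = -16077855/58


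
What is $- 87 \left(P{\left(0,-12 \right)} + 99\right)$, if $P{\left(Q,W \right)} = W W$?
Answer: $-21141$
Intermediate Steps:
$P{\left(Q,W \right)} = W^{2}$
$- 87 \left(P{\left(0,-12 \right)} + 99\right) = - 87 \left(\left(-12\right)^{2} + 99\right) = - 87 \left(144 + 99\right) = \left(-87\right) 243 = -21141$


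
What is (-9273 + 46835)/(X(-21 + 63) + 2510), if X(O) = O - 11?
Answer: 5366/363 ≈ 14.782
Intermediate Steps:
X(O) = -11 + O
(-9273 + 46835)/(X(-21 + 63) + 2510) = (-9273 + 46835)/((-11 + (-21 + 63)) + 2510) = 37562/((-11 + 42) + 2510) = 37562/(31 + 2510) = 37562/2541 = 37562*(1/2541) = 5366/363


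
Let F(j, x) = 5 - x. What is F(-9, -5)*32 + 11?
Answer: 331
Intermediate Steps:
F(-9, -5)*32 + 11 = (5 - 1*(-5))*32 + 11 = (5 + 5)*32 + 11 = 10*32 + 11 = 320 + 11 = 331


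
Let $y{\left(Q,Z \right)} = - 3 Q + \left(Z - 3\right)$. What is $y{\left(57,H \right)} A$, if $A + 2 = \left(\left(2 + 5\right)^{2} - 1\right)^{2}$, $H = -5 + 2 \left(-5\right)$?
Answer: $-435078$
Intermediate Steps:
$H = -15$ ($H = -5 - 10 = -15$)
$y{\left(Q,Z \right)} = -3 + Z - 3 Q$ ($y{\left(Q,Z \right)} = - 3 Q + \left(Z - 3\right) = - 3 Q + \left(-3 + Z\right) = -3 + Z - 3 Q$)
$A = 2302$ ($A = -2 + \left(\left(2 + 5\right)^{2} - 1\right)^{2} = -2 + \left(7^{2} - 1\right)^{2} = -2 + \left(49 - 1\right)^{2} = -2 + 48^{2} = -2 + 2304 = 2302$)
$y{\left(57,H \right)} A = \left(-3 - 15 - 171\right) 2302 = \left(-189\right) 2302 = -435078$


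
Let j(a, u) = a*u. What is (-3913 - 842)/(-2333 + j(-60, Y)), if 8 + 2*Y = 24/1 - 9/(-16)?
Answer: 38040/22639 ≈ 1.6803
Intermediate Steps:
Y = 265/32 (Y = -4 + (24/1 - 9/(-16))/2 = -4 + (24*1 - 9*(-1/16))/2 = -4 + (24 + 9/16)/2 = -4 + (½)*(393/16) = -4 + 393/32 = 265/32 ≈ 8.2813)
(-3913 - 842)/(-2333 + j(-60, Y)) = (-3913 - 842)/(-2333 - 60*265/32) = -4755/(-2333 - 3975/8) = -4755/(-22639/8) = -4755*(-8/22639) = 38040/22639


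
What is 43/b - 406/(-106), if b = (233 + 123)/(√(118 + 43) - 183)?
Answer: -344789/18868 + 43*√161/356 ≈ -16.741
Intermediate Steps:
b = 356/(-183 + √161) (b = 356/(√161 - 183) = 356/(-183 + √161) ≈ -2.0903)
43/b - 406/(-106) = 43/(-16287/8332 - 89*√161/8332) - 406/(-106) = 43/(-16287/8332 - 89*√161/8332) - 406*(-1/106) = 43/(-16287/8332 - 89*√161/8332) + 203/53 = 203/53 + 43/(-16287/8332 - 89*√161/8332)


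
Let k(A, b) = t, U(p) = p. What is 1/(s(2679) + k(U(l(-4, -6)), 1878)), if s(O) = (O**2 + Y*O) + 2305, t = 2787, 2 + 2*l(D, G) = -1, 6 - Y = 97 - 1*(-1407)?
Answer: 1/3168991 ≈ 3.1556e-7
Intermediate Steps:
Y = -1498 (Y = 6 - (97 - 1*(-1407)) = 6 - (97 + 1407) = 6 - 1*1504 = 6 - 1504 = -1498)
l(D, G) = -3/2 (l(D, G) = -1 + (1/2)*(-1) = -1 - 1/2 = -3/2)
k(A, b) = 2787
s(O) = 2305 + O**2 - 1498*O (s(O) = (O**2 - 1498*O) + 2305 = 2305 + O**2 - 1498*O)
1/(s(2679) + k(U(l(-4, -6)), 1878)) = 1/((2305 + 2679**2 - 1498*2679) + 2787) = 1/((2305 + 7177041 - 4013142) + 2787) = 1/(3166204 + 2787) = 1/3168991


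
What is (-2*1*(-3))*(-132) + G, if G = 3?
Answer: -789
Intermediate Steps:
(-2*1*(-3))*(-132) + G = (-2*1*(-3))*(-132) + 3 = -2*(-3)*(-132) + 3 = 6*(-132) + 3 = -792 + 3 = -789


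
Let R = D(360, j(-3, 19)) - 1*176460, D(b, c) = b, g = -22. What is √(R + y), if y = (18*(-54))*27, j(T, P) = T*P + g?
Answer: 2*I*√50586 ≈ 449.83*I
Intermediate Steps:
j(T, P) = -22 + P*T (j(T, P) = T*P - 22 = P*T - 22 = -22 + P*T)
R = -176100 (R = 360 - 1*176460 = 360 - 176460 = -176100)
y = -26244 (y = -972*27 = -26244)
√(R + y) = √(-176100 - 26244) = √(-202344) = 2*I*√50586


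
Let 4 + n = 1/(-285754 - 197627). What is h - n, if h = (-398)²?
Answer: 76571417449/483381 ≈ 1.5841e+5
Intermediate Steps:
n = -1933525/483381 (n = -4 + 1/(-285754 - 197627) = -4 + 1/(-483381) = -4 - 1/483381 = -1933525/483381 ≈ -4.0000)
h = 158404
h - n = 158404 - 1*(-1933525/483381) = 158404 + 1933525/483381 = 76571417449/483381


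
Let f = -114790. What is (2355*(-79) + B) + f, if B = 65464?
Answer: -235371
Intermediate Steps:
(2355*(-79) + B) + f = (2355*(-79) + 65464) - 114790 = (-186045 + 65464) - 114790 = -120581 - 114790 = -235371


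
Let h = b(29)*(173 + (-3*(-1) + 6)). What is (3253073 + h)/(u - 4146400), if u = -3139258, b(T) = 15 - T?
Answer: -3250525/7285658 ≈ -0.44615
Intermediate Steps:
h = -2548 (h = (15 - 1*29)*(173 + (-3*(-1) + 6)) = (15 - 29)*(173 + (3 + 6)) = -14*(173 + 9) = -14*182 = -2548)
(3253073 + h)/(u - 4146400) = (3253073 - 2548)/(-3139258 - 4146400) = 3250525/(-7285658) = 3250525*(-1/7285658) = -3250525/7285658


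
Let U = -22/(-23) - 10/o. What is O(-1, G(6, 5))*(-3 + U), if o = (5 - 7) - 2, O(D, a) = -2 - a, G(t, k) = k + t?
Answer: -273/46 ≈ -5.9348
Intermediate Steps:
o = -4 (o = -2 - 2 = -4)
U = 159/46 (U = -22/(-23) - 10/(-4) = -22*(-1/23) - 10*(-¼) = 22/23 + 5/2 = 159/46 ≈ 3.4565)
O(-1, G(6, 5))*(-3 + U) = (-2 - (5 + 6))*(-3 + 159/46) = (-2 - 1*11)*(21/46) = (-2 - 11)*(21/46) = -13*21/46 = -273/46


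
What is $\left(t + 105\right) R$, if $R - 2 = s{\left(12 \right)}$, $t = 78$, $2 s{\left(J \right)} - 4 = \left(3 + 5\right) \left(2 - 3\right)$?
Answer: $0$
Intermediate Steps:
$s{\left(J \right)} = -2$ ($s{\left(J \right)} = 2 + \frac{\left(3 + 5\right) \left(2 - 3\right)}{2} = 2 + \frac{8 \left(-1\right)}{2} = 2 + \frac{1}{2} \left(-8\right) = 2 - 4 = -2$)
$R = 0$ ($R = 2 - 2 = 0$)
$\left(t + 105\right) R = \left(78 + 105\right) 0 = 183 \cdot 0 = 0$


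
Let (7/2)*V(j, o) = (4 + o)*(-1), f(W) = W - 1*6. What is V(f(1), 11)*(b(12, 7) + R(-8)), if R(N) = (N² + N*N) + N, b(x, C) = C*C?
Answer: -5070/7 ≈ -724.29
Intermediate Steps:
f(W) = -6 + W (f(W) = W - 6 = -6 + W)
b(x, C) = C²
V(j, o) = -8/7 - 2*o/7 (V(j, o) = 2*((4 + o)*(-1))/7 = 2*(-4 - o)/7 = -8/7 - 2*o/7)
R(N) = N + 2*N² (R(N) = (N² + N²) + N = 2*N² + N = N + 2*N²)
V(f(1), 11)*(b(12, 7) + R(-8)) = (-8/7 - 2/7*11)*(7² - 8*(1 + 2*(-8))) = (-8/7 - 22/7)*(49 - 8*(1 - 16)) = -30*(49 - 8*(-15))/7 = -30*(49 + 120)/7 = -30/7*169 = -5070/7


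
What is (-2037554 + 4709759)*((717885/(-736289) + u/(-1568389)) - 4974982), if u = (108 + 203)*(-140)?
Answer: -357022028409595737829245/26855524847 ≈ -1.3294e+13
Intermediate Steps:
u = -43540 (u = 311*(-140) = -43540)
(-2037554 + 4709759)*((717885/(-736289) + u/(-1568389)) - 4974982) = (-2037554 + 4709759)*((717885/(-736289) - 43540/(-1568389)) - 4974982) = 2672205*((717885*(-1/736289) - 43540*(-1/1568389)) - 4974982) = 2672205*((-16695/17123 + 43540/1568389) - 4974982) = 2672205*(-25438718935/26855524847 - 4974982) = 2672205*(-133605778153096689/26855524847) = -357022028409595737829245/26855524847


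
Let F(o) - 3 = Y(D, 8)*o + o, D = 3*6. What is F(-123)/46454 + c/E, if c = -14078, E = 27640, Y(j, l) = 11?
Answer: -173673283/320997140 ≈ -0.54104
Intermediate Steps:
D = 18
F(o) = 3 + 12*o (F(o) = 3 + (11*o + o) = 3 + 12*o)
F(-123)/46454 + c/E = (3 + 12*(-123))/46454 - 14078/27640 = (3 - 1476)*(1/46454) - 14078*1/27640 = -1473*1/46454 - 7039/13820 = -1473/46454 - 7039/13820 = -173673283/320997140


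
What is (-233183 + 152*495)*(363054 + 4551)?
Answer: -58060636515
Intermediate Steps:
(-233183 + 152*495)*(363054 + 4551) = (-233183 + 75240)*367605 = -157943*367605 = -58060636515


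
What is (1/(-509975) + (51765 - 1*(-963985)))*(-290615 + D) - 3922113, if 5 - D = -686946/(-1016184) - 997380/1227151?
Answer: -2406731230850421752370985853/8153135163199300 ≈ -2.9519e+11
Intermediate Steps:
D = 82122963923/15987323228 (D = 5 - (-686946/(-1016184) - 997380/1227151) = 5 - (-686946*(-1/1016184) - 997380*1/1227151) = 5 - (8807/13028 - 997380/1227151) = 5 - 1*(-2186347783/15987323228) = 5 + 2186347783/15987323228 = 82122963923/15987323228 ≈ 5.1368)
(1/(-509975) + (51765 - 1*(-963985)))*(-290615 + D) - 3922113 = (1/(-509975) + (51765 - 1*(-963985)))*(-290615 + 82122963923/15987323228) - 3922113 = (-1/509975 + (51765 + 963985))*(-4646073816941297/15987323228) - 3922113 = (-1/509975 + 1015750)*(-4646073816941297/15987323228) - 3922113 = (518007106249/509975)*(-4646073816941297/15987323228) - 3922113 = -2406699253333007411274864953/8153135163199300 - 3922113 = -2406731230850421752370985853/8153135163199300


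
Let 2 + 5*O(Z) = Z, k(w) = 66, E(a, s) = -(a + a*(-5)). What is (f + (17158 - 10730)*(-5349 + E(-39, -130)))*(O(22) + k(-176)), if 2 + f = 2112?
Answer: -2476882100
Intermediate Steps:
E(a, s) = 4*a (E(a, s) = -(a - 5*a) = -(-4)*a = 4*a)
f = 2110 (f = -2 + 2112 = 2110)
O(Z) = -⅖ + Z/5
(f + (17158 - 10730)*(-5349 + E(-39, -130)))*(O(22) + k(-176)) = (2110 + (17158 - 10730)*(-5349 + 4*(-39)))*((-⅖ + (⅕)*22) + 66) = (2110 + 6428*(-5349 - 156))*((-⅖ + 22/5) + 66) = (2110 + 6428*(-5505))*(4 + 66) = (2110 - 35386140)*70 = -35384030*70 = -2476882100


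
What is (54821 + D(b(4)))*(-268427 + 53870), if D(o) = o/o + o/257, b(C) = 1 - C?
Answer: -3022947426807/257 ≈ -1.1762e+10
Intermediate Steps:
D(o) = 1 + o/257 (D(o) = 1 + o*(1/257) = 1 + o/257)
(54821 + D(b(4)))*(-268427 + 53870) = (54821 + (1 + (1 - 1*4)/257))*(-268427 + 53870) = (54821 + (1 + (1 - 4)/257))*(-214557) = (54821 + (1 + (1/257)*(-3)))*(-214557) = (54821 + (1 - 3/257))*(-214557) = (54821 + 254/257)*(-214557) = (14089251/257)*(-214557) = -3022947426807/257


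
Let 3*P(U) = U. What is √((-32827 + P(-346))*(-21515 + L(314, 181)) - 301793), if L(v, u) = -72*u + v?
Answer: 4*√70463319 ≈ 33577.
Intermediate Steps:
P(U) = U/3
L(v, u) = v - 72*u
√((-32827 + P(-346))*(-21515 + L(314, 181)) - 301793) = √((-32827 + (⅓)*(-346))*(-21515 + (314 - 72*181)) - 301793) = √((-32827 - 346/3)*(-21515 + (314 - 13032)) - 301793) = √(-98827*(-21515 - 12718)/3 - 301793) = √(-98827/3*(-34233) - 301793) = √(1127714897 - 301793) = √1127413104 = 4*√70463319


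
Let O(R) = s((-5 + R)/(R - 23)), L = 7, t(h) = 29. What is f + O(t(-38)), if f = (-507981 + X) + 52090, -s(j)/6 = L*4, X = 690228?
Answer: 234169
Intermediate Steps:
s(j) = -168 (s(j) = -42*4 = -6*28 = -168)
O(R) = -168
f = 234337 (f = (-507981 + 690228) + 52090 = 182247 + 52090 = 234337)
f + O(t(-38)) = 234337 - 168 = 234169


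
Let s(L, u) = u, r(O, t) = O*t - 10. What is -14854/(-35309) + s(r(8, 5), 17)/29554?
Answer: 439595369/1043522186 ≈ 0.42126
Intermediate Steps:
r(O, t) = -10 + O*t
-14854/(-35309) + s(r(8, 5), 17)/29554 = -14854/(-35309) + 17/29554 = -14854*(-1/35309) + 17*(1/29554) = 14854/35309 + 17/29554 = 439595369/1043522186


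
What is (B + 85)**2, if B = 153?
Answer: 56644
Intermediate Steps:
(B + 85)**2 = (153 + 85)**2 = 238**2 = 56644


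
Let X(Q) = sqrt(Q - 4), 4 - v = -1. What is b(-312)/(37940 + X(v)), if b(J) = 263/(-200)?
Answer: -263/7588200 ≈ -3.4659e-5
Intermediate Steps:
v = 5 (v = 4 - 1*(-1) = 4 + 1 = 5)
b(J) = -263/200 (b(J) = 263*(-1/200) = -263/200)
X(Q) = sqrt(-4 + Q)
b(-312)/(37940 + X(v)) = -263/(200*(37940 + sqrt(-4 + 5))) = -263/(200*(37940 + sqrt(1))) = -263/(200*(37940 + 1)) = -263/200/37941 = -263/200*1/37941 = -263/7588200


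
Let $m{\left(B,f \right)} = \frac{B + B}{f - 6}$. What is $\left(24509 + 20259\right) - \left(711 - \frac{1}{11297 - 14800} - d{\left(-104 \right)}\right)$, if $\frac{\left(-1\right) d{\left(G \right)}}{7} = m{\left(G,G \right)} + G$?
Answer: $\frac{8625951786}{192665} \approx 44772.0$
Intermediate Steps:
$m{\left(B,f \right)} = \frac{2 B}{-6 + f}$
$d{\left(G \right)} = - 7 G - \frac{14 G}{-6 + G}$ ($d{\left(G \right)} = - 7 \left(\frac{2 G}{-6 + G} + G\right) = - 7 \left(G + \frac{2 G}{-6 + G}\right) = - 7 G - \frac{14 G}{-6 + G}$)
$\left(24509 + 20259\right) - \left(711 - \frac{1}{11297 - 14800} - d{\left(-104 \right)}\right) = \left(24509 + 20259\right) - \left(711 - \frac{1}{11297 - 14800} + \frac{728 \left(4 - -104\right)}{-6 - 104}\right) = 44768 - \left(\frac{2490634}{3503} + \frac{728 \left(4 + 104\right)}{-110}\right) = 44768 - \left(\frac{2490634}{3503} + 728 \left(- \frac{1}{110}\right) 108\right) = 44768 + \left(\left(- \frac{1}{3503} + \frac{39312}{55}\right) - 711\right) = 44768 + \left(\frac{137709881}{192665} - 711\right) = 44768 + \frac{725066}{192665} = \frac{8625951786}{192665}$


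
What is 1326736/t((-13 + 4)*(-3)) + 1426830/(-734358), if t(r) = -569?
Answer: -162518510293/69641617 ≈ -2333.6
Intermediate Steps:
1326736/t((-13 + 4)*(-3)) + 1426830/(-734358) = 1326736/(-569) + 1426830/(-734358) = 1326736*(-1/569) + 1426830*(-1/734358) = -1326736/569 - 237805/122393 = -162518510293/69641617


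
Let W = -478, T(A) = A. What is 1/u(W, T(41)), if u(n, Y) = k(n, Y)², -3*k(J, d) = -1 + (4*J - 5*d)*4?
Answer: 1/7969329 ≈ 1.2548e-7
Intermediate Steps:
k(J, d) = ⅓ - 16*J/3 + 20*d/3 (k(J, d) = -(-1 + (4*J - 5*d)*4)/3 = -(-1 + (-5*d + 4*J)*4)/3 = -(-1 + (-20*d + 16*J))/3 = -(-1 - 20*d + 16*J)/3 = ⅓ - 16*J/3 + 20*d/3)
u(n, Y) = (⅓ - 16*n/3 + 20*Y/3)²
1/u(W, T(41)) = 1/((1 - 16*(-478) + 20*41)²/9) = 1/((1 + 7648 + 820)²/9) = 1/((⅑)*8469²) = 1/((⅑)*71723961) = 1/7969329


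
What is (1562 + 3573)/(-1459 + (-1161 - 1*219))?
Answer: -5135/2839 ≈ -1.8087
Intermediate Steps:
(1562 + 3573)/(-1459 + (-1161 - 1*219)) = 5135/(-1459 + (-1161 - 219)) = 5135/(-1459 - 1380) = 5135/(-2839) = 5135*(-1/2839) = -5135/2839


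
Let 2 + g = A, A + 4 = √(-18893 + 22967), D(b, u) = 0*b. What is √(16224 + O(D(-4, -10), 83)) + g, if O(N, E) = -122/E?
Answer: -6 + √4074 + √111757010/83 ≈ 185.20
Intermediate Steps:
D(b, u) = 0
A = -4 + √4074 (A = -4 + √(-18893 + 22967) = -4 + √4074 ≈ 59.828)
g = -6 + √4074 (g = -2 + (-4 + √4074) = -6 + √4074 ≈ 57.828)
√(16224 + O(D(-4, -10), 83)) + g = √(16224 - 122/83) + (-6 + √4074) = √(1346470/83) + (-6 + √4074) = √111757010/83 + (-6 + √4074) = -6 + √4074 + √111757010/83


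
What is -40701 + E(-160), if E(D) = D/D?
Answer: -40700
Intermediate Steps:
E(D) = 1
-40701 + E(-160) = -40701 + 1 = -40700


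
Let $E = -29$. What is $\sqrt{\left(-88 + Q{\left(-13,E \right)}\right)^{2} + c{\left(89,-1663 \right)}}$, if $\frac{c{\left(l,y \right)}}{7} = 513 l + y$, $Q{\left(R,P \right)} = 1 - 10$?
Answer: $3 \sqrt{35263} \approx 563.35$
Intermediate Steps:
$Q{\left(R,P \right)} = -9$ ($Q{\left(R,P \right)} = 1 - 10 = -9$)
$c{\left(l,y \right)} = 7 y + 3591 l$ ($c{\left(l,y \right)} = 7 \left(513 l + y\right) = 7 \left(y + 513 l\right) = 7 y + 3591 l$)
$\sqrt{\left(-88 + Q{\left(-13,E \right)}\right)^{2} + c{\left(89,-1663 \right)}} = \sqrt{\left(-88 - 9\right)^{2} + \left(7 \left(-1663\right) + 3591 \cdot 89\right)} = \sqrt{\left(-97\right)^{2} + \left(-11641 + 319599\right)} = \sqrt{9409 + 307958} = \sqrt{317367} = 3 \sqrt{35263}$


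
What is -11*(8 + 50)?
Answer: -638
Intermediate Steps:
-11*(8 + 50) = -11*58 = -638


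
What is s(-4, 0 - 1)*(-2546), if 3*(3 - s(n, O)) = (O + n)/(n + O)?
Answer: -20368/3 ≈ -6789.3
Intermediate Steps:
s(n, O) = 8/3 (s(n, O) = 3 - (O + n)/(3*(n + O)) = 3 - (O + n)/(3*(O + n)) = 3 - ⅓*1 = 3 - ⅓ = 8/3)
s(-4, 0 - 1)*(-2546) = (8/3)*(-2546) = -20368/3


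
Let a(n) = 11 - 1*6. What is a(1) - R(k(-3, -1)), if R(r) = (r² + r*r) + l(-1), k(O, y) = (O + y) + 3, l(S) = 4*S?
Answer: 7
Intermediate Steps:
a(n) = 5 (a(n) = 11 - 6 = 5)
k(O, y) = 3 + O + y
R(r) = -4 + 2*r² (R(r) = (r² + r*r) + 4*(-1) = (r² + r²) - 4 = 2*r² - 4 = -4 + 2*r²)
a(1) - R(k(-3, -1)) = 5 - (-4 + 2*(3 - 3 - 1)²) = 5 - (-4 + 2*(-1)²) = 5 - (-4 + 2*1) = 5 - (-4 + 2) = 5 - 1*(-2) = 5 + 2 = 7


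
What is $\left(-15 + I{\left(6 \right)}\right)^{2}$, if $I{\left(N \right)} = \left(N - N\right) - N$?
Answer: $441$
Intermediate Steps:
$I{\left(N \right)} = - N$ ($I{\left(N \right)} = 0 - N = - N$)
$\left(-15 + I{\left(6 \right)}\right)^{2} = \left(-15 - 6\right)^{2} = \left(-21\right)^{2} = 441$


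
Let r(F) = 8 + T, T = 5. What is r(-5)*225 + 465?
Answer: 3390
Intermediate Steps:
r(F) = 13 (r(F) = 8 + 5 = 13)
r(-5)*225 + 465 = 13*225 + 465 = 2925 + 465 = 3390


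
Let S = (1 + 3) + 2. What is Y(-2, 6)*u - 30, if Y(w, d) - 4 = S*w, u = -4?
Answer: 2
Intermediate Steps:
S = 6 (S = 4 + 2 = 6)
Y(w, d) = 4 + 6*w
Y(-2, 6)*u - 30 = (4 + 6*(-2))*(-4) - 30 = (4 - 12)*(-4) - 30 = -8*(-4) - 30 = 32 - 30 = 2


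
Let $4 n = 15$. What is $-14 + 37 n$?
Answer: $\frac{499}{4} \approx 124.75$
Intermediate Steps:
$n = \frac{15}{4}$ ($n = \frac{1}{4} \cdot 15 = \frac{15}{4} \approx 3.75$)
$-14 + 37 n = -14 + 37 \cdot \frac{15}{4} = -14 + \frac{555}{4} = \frac{499}{4}$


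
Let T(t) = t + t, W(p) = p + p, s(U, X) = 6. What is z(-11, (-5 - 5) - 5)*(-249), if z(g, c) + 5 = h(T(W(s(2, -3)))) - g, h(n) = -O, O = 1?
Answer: -1245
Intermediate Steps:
W(p) = 2*p
T(t) = 2*t
h(n) = -1 (h(n) = -1*1 = -1)
z(g, c) = -6 - g (z(g, c) = -5 + (-1 - g) = -6 - g)
z(-11, (-5 - 5) - 5)*(-249) = (-6 - 1*(-11))*(-249) = (-6 + 11)*(-249) = 5*(-249) = -1245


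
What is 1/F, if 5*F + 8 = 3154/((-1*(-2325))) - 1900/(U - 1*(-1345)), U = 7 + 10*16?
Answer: -1464750/2314321 ≈ -0.63291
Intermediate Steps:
U = 167 (U = 7 + 160 = 167)
F = -2314321/1464750 (F = -8/5 + (3154/((-1*(-2325))) - 1900/(167 - 1*(-1345)))/5 = -8/5 + (3154/2325 - 1900/(167 + 1345))/5 = -8/5 + (3154*(1/2325) - 1900/1512)/5 = -8/5 + (3154/2325 - 1900*1/1512)/5 = -8/5 + (3154/2325 - 475/378)/5 = -8/5 + (⅕)*(29279/292950) = -8/5 + 29279/1464750 = -2314321/1464750 ≈ -1.5800)
1/F = 1/(-2314321/1464750) = -1464750/2314321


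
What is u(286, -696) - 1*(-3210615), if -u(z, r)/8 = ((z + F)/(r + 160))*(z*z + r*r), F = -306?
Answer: 203786965/67 ≈ 3.0416e+6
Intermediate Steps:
u(z, r) = -8*(-306 + z)*(r² + z²)/(160 + r) (u(z, r) = -8*(z - 306)/(r + 160)*(z*z + r*r) = -8*(-306 + z)/(160 + r)*(z² + r²) = -8*(-306 + z)/(160 + r)*(r² + z²) = -8*(-306 + z)*(r² + z²)/(160 + r))
u(286, -696) - 1*(-3210615) = 8*(-1*286³ + 306*(-696)² + 306*286² - 1*286*(-696)²)/(160 - 696) - 1*(-3210615) = 8*(-1*23393656 + 306*484416 + 306*81796 - 1*286*484416)/(-536) + 3210615 = 8*(-1/536)*(-23393656 + 148231296 + 25029576 - 138542976) + 3210615 = 8*(-1/536)*11324240 + 3210615 = -11324240/67 + 3210615 = 203786965/67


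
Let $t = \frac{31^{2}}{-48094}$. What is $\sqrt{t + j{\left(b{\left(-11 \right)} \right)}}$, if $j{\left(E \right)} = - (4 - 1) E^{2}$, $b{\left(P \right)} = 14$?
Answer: $\frac{i \sqrt{1360109525902}}{48094} \approx 24.249 i$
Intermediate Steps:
$j{\left(E \right)} = - 3 E^{2}$ ($j{\left(E \right)} = \left(-1\right) 3 E^{2} = - 3 E^{2}$)
$t = - \frac{961}{48094}$ ($t = 961 \left(- \frac{1}{48094}\right) = - \frac{961}{48094} \approx -0.019982$)
$\sqrt{t + j{\left(b{\left(-11 \right)} \right)}} = \sqrt{- \frac{961}{48094} - 3 \cdot 14^{2}} = \sqrt{- \frac{961}{48094} - 588} = \sqrt{- \frac{28280233}{48094}} = \frac{i \sqrt{1360109525902}}{48094}$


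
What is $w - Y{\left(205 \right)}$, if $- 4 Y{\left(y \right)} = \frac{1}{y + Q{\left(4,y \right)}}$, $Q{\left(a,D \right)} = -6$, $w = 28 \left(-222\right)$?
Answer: $- \frac{4947935}{796} \approx -6216.0$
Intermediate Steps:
$w = -6216$
$Y{\left(y \right)} = - \frac{1}{4 \left(-6 + y\right)}$ ($Y{\left(y \right)} = - \frac{1}{4 \left(y - 6\right)} = - \frac{1}{4 \left(-6 + y\right)}$)
$w - Y{\left(205 \right)} = -6216 - - \frac{1}{-24 + 4 \cdot 205} = -6216 - - \frac{1}{-24 + 820} = -6216 - - \frac{1}{796} = -6216 + \frac{1}{796} = - \frac{4947935}{796}$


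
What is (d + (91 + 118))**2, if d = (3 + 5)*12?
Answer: 93025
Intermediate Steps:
d = 96 (d = 8*12 = 96)
(d + (91 + 118))**2 = (96 + (91 + 118))**2 = (96 + 209)**2 = 305**2 = 93025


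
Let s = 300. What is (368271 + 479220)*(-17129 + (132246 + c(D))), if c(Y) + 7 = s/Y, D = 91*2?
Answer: 8877603823560/91 ≈ 9.7556e+10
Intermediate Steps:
D = 182
c(Y) = -7 + 300/Y
(368271 + 479220)*(-17129 + (132246 + c(D))) = (368271 + 479220)*(-17129 + (132246 + (-7 + 300/182))) = 847491*(-17129 + (132246 + (-7 + 300*(1/182)))) = 847491*(-17129 + (132246 + (-7 + 150/91))) = 847491*(-17129 + (132246 - 487/91)) = 847491*(-17129 + 12033899/91) = 847491*(10475160/91) = 8877603823560/91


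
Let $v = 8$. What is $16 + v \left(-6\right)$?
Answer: $-32$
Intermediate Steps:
$16 + v \left(-6\right) = 16 + 8 \left(-6\right) = 16 - 48 = -32$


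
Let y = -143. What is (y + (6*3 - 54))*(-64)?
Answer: 11456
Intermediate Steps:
(y + (6*3 - 54))*(-64) = (-143 + (6*3 - 54))*(-64) = (-143 + (18 - 54))*(-64) = (-143 - 36)*(-64) = -179*(-64) = 11456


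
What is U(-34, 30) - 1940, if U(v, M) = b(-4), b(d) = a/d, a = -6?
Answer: -3877/2 ≈ -1938.5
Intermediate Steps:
b(d) = -6/d
U(v, M) = 3/2 (U(v, M) = -6/(-4) = -6*(-¼) = 3/2)
U(-34, 30) - 1940 = 3/2 - 1940 = -3877/2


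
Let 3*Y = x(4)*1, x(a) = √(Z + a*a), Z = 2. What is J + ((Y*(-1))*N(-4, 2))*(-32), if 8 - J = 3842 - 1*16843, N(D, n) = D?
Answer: 13009 - 128*√2 ≈ 12828.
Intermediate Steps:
x(a) = √(2 + a²) (x(a) = √(2 + a*a) = √(2 + a²))
Y = √2 (Y = (√(2 + 4²)*1)/3 = (√(2 + 16)*1)/3 = (√18*1)/3 = ((3*√2)*1)/3 = (3*√2)/3 = √2 ≈ 1.4142)
J = 13009 (J = 8 - (3842 - 1*16843) = 8 - (3842 - 16843) = 8 - 1*(-13001) = 8 + 13001 = 13009)
J + ((Y*(-1))*N(-4, 2))*(-32) = 13009 + ((√2*(-1))*(-4))*(-32) = 13009 + (-√2*(-4))*(-32) = 13009 + (4*√2)*(-32) = 13009 - 128*√2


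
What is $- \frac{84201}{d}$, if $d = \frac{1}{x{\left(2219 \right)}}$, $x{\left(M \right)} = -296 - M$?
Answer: $211765515$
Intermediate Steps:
$d = - \frac{1}{2515}$ ($d = \frac{1}{-296 - 2219} = \frac{1}{-2515} = - \frac{1}{2515} \approx -0.00039761$)
$- \frac{84201}{d} = - \frac{84201}{- \frac{1}{2515}} = \left(-84201\right) \left(-2515\right) = 211765515$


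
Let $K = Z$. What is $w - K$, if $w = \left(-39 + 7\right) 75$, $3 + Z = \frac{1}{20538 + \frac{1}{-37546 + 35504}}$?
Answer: $- \frac{100526814257}{41938595} \approx -2397.0$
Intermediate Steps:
$Z = - \frac{125813743}{41938595}$ ($Z = -3 + \frac{1}{20538 + \frac{1}{-37546 + 35504}} = -3 + \frac{1}{20538 + \frac{1}{-2042}} = -3 + \frac{1}{20538 - \frac{1}{2042}} = -3 + \frac{1}{\frac{41938595}{2042}} = -3 + \frac{2042}{41938595} = - \frac{125813743}{41938595} \approx -3.0$)
$w = -2400$ ($w = \left(-32\right) 75 = -2400$)
$K = - \frac{125813743}{41938595} \approx -3.0$
$w - K = -2400 - - \frac{125813743}{41938595} = -2400 + \frac{125813743}{41938595} = - \frac{100526814257}{41938595}$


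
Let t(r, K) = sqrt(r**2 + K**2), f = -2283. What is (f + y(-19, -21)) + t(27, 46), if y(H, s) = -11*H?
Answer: -2074 + sqrt(2845) ≈ -2020.7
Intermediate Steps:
t(r, K) = sqrt(K**2 + r**2)
(f + y(-19, -21)) + t(27, 46) = (-2283 - 11*(-19)) + sqrt(46**2 + 27**2) = (-2283 + 209) + sqrt(2116 + 729) = -2074 + sqrt(2845)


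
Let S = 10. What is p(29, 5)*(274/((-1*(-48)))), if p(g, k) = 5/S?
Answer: 137/48 ≈ 2.8542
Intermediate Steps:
p(g, k) = 1/2 (p(g, k) = 5/10 = 5*(1/10) = 1/2)
p(29, 5)*(274/((-1*(-48)))) = (274/((-1*(-48))))/2 = (274/48)/2 = (274*(1/48))/2 = (1/2)*(137/24) = 137/48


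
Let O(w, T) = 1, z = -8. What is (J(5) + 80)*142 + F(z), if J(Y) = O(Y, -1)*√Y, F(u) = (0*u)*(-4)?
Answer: 11360 + 142*√5 ≈ 11678.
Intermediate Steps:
F(u) = 0 (F(u) = 0*(-4) = 0)
J(Y) = √Y (J(Y) = 1*√Y = √Y)
(J(5) + 80)*142 + F(z) = (√5 + 80)*142 + 0 = (80 + √5)*142 + 0 = (11360 + 142*√5) + 0 = 11360 + 142*√5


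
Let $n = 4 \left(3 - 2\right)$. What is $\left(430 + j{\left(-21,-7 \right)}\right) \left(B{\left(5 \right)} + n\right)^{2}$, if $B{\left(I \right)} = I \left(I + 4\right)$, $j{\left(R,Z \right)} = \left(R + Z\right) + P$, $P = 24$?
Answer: $1022826$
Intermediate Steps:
$j{\left(R,Z \right)} = 24 + R + Z$ ($j{\left(R,Z \right)} = \left(R + Z\right) + 24 = 24 + R + Z$)
$B{\left(I \right)} = I \left(4 + I\right)$
$n = 4$ ($n = 4 \cdot 1 = 4$)
$\left(430 + j{\left(-21,-7 \right)}\right) \left(B{\left(5 \right)} + n\right)^{2} = \left(430 - 4\right) \left(5 \left(4 + 5\right) + 4\right)^{2} = \left(430 - 4\right) \left(5 \cdot 9 + 4\right)^{2} = 426 \left(45 + 4\right)^{2} = 426 \cdot 49^{2} = 426 \cdot 2401 = 1022826$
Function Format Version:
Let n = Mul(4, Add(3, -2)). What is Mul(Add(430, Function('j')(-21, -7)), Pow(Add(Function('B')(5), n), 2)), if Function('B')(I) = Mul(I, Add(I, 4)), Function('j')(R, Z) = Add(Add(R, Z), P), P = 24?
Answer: 1022826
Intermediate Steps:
Function('j')(R, Z) = Add(24, R, Z) (Function('j')(R, Z) = Add(Add(R, Z), 24) = Add(24, R, Z))
Function('B')(I) = Mul(I, Add(4, I))
n = 4 (n = Mul(4, 1) = 4)
Mul(Add(430, Function('j')(-21, -7)), Pow(Add(Function('B')(5), n), 2)) = Mul(Add(430, Add(24, -21, -7)), Pow(Add(Mul(5, Add(4, 5)), 4), 2)) = Mul(Add(430, -4), Pow(Add(Mul(5, 9), 4), 2)) = Mul(426, Pow(Add(45, 4), 2)) = Mul(426, Pow(49, 2)) = Mul(426, 2401) = 1022826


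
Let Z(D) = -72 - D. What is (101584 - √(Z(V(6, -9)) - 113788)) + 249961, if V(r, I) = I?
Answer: 351545 - I*√113851 ≈ 3.5155e+5 - 337.42*I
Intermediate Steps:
(101584 - √(Z(V(6, -9)) - 113788)) + 249961 = (101584 - √((-72 - 1*(-9)) - 113788)) + 249961 = (101584 - √((-72 + 9) - 113788)) + 249961 = (101584 - √(-63 - 113788)) + 249961 = (101584 - √(-113851)) + 249961 = (101584 - I*√113851) + 249961 = 351545 - I*√113851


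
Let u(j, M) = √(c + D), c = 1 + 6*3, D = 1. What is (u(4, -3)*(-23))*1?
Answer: -46*√5 ≈ -102.86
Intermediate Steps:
c = 19 (c = 1 + 18 = 19)
u(j, M) = 2*√5 (u(j, M) = √(19 + 1) = √20 = 2*√5)
(u(4, -3)*(-23))*1 = ((2*√5)*(-23))*1 = -46*√5*1 = -46*√5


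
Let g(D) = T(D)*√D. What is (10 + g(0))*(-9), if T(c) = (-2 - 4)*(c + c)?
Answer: -90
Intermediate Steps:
T(c) = -12*c
g(D) = -12*D^(3/2) (g(D) = (-12*D)*√D = -12*D^(3/2))
(10 + g(0))*(-9) = (10 - 12*0^(3/2))*(-9) = (10 - 12*0)*(-9) = (10 + 0)*(-9) = 10*(-9) = -90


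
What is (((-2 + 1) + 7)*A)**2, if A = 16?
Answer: 9216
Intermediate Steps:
(((-2 + 1) + 7)*A)**2 = (((-2 + 1) + 7)*16)**2 = ((-1 + 7)*16)**2 = (6*16)**2 = 96**2 = 9216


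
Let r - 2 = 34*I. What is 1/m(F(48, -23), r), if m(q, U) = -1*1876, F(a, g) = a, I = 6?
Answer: -1/1876 ≈ -0.00053305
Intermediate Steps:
r = 206 (r = 2 + 34*6 = 2 + 204 = 206)
m(q, U) = -1876
1/m(F(48, -23), r) = 1/(-1876) = -1/1876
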